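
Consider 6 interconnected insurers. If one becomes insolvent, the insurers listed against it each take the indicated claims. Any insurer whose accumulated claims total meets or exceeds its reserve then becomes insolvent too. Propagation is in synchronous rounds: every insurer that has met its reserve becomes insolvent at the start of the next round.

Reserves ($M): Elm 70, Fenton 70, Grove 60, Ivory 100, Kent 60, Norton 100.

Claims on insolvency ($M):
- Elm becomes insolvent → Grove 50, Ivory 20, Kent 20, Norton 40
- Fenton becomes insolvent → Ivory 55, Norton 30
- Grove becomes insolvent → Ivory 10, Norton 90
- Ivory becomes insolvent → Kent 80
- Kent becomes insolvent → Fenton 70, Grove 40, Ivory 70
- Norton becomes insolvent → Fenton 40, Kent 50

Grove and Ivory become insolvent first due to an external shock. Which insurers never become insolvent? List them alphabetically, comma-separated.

Elm

Round 1 — Grove, Ivory become insolvent (initial).
  Kent: +80 → 80 ≥ 60
  Norton: +90 → 90 < 100
Round 2 — Kent becomes insolvent.
  Fenton: +70 → 70 ≥ 70
Round 3 — Fenton becomes insolvent.
  Norton: +30 → 120 ≥ 100
Round 4 — Norton becomes insolvent.
No further insolvencies.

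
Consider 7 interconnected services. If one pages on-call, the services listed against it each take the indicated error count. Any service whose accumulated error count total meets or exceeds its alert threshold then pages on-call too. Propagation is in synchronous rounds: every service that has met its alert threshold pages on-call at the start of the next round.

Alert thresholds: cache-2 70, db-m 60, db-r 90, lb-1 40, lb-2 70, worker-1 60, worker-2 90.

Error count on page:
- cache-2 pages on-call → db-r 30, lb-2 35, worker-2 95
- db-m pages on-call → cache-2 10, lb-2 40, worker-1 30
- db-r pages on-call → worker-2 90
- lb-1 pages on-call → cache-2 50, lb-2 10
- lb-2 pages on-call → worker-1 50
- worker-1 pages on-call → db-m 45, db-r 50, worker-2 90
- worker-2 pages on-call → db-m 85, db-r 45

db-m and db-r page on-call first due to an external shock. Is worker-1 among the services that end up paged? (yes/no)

no

Round 1 — db-m, db-r page on-call (initial).
  cache-2: +10 → 10 < 70
  lb-2: +40 → 40 < 70
  worker-1: +30 → 30 < 60
  worker-2: +90 → 90 ≥ 90
Round 2 — worker-2 pages on-call.
No further pages.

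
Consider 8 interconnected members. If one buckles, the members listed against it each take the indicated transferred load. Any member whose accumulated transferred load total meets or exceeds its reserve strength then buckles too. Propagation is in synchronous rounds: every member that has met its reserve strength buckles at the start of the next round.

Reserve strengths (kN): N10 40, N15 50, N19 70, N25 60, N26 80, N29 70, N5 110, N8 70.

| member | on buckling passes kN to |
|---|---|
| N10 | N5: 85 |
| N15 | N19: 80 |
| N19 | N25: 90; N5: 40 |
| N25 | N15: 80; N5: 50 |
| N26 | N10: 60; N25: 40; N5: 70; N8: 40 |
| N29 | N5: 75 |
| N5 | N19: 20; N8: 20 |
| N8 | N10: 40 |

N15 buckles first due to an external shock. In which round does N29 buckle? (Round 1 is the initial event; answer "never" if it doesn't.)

never

Round 1 — N15 buckles (initial).
  N19: +80 → 80 ≥ 70
Round 2 — N19 buckles.
  N25: +90 → 90 ≥ 60
  N5: +40 → 40 < 110
Round 3 — N25 buckles.
  N5: +50 → 90 < 110
No further bucklings.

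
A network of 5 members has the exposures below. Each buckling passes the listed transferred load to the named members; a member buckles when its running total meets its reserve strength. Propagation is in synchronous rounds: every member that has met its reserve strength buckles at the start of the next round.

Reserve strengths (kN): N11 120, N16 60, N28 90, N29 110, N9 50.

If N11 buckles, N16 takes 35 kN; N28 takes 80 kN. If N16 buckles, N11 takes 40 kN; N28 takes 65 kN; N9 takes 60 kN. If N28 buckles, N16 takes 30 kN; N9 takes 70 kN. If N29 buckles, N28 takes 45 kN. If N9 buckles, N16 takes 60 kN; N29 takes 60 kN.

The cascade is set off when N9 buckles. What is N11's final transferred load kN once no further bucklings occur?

40

Round 1 — N9 buckles (initial).
  N16: +60 → 60 ≥ 60
  N29: +60 → 60 < 110
Round 2 — N16 buckles.
  N11: +40 → 40 < 120
  N28: +65 → 65 < 90
No further bucklings.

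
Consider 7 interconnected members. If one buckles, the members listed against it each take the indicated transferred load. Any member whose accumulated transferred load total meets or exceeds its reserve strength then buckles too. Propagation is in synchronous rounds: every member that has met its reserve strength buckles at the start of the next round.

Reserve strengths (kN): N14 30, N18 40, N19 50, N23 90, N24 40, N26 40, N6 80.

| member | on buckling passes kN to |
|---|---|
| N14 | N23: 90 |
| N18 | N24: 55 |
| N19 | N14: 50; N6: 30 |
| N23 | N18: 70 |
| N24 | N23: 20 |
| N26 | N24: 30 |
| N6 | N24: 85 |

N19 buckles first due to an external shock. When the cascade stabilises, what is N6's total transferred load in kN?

30

Round 1 — N19 buckles (initial).
  N14: +50 → 50 ≥ 30
  N6: +30 → 30 < 80
Round 2 — N14 buckles.
  N23: +90 → 90 ≥ 90
Round 3 — N23 buckles.
  N18: +70 → 70 ≥ 40
Round 4 — N18 buckles.
  N24: +55 → 55 ≥ 40
Round 5 — N24 buckles.
No further bucklings.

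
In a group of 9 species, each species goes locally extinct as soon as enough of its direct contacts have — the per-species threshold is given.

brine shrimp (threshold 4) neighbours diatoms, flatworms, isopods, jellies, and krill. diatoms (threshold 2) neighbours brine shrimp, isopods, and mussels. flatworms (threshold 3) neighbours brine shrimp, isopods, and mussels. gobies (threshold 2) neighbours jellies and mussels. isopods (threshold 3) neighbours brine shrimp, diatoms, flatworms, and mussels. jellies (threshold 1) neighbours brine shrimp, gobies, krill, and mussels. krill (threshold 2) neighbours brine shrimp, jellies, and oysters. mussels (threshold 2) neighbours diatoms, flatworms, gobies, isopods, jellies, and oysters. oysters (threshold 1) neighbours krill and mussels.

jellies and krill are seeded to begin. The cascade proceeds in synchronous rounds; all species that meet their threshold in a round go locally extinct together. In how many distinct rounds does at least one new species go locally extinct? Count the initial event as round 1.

4

Round 1 — jellies, krill go locally extinct (initial).
Round 2 — checking thresholds:
  brine shrimp: 2 of 5 neighbours < 4, not yet.
  gobies: 1 of 2 neighbours < 2, not yet.
  mussels: 1 of 6 neighbours < 2, not yet.
  oysters: 1 of 2 neighbours ≥ 1, goes locally extinct.
Round 3 — checking thresholds:
  brine shrimp: 2 of 5 neighbours < 4, not yet.
  gobies: 1 of 2 neighbours < 2, not yet.
  mussels: 2 of 6 neighbours ≥ 2, goes locally extinct.
Round 4 — checking thresholds:
  brine shrimp: 2 of 5 neighbours < 4, not yet.
  diatoms: 1 of 3 neighbours < 2, not yet.
  flatworms: 1 of 3 neighbours < 3, not yet.
  gobies: 2 of 2 neighbours ≥ 2, goes locally extinct.
  isopods: 1 of 4 neighbours < 3, not yet.
Round 5 — no new extinctions; cascade stops.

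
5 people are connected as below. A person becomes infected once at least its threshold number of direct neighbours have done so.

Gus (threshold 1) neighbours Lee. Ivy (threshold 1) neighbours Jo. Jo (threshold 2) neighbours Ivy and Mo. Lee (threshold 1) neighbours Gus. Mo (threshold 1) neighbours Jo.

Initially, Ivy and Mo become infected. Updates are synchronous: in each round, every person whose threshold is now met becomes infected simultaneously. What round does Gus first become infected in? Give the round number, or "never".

never

Round 1 — Ivy, Mo become infected (initial).
Round 2 — checking thresholds:
  Jo: 2 of 2 neighbours ≥ 2, becomes infected.
Round 3 — no new infections; cascade stops.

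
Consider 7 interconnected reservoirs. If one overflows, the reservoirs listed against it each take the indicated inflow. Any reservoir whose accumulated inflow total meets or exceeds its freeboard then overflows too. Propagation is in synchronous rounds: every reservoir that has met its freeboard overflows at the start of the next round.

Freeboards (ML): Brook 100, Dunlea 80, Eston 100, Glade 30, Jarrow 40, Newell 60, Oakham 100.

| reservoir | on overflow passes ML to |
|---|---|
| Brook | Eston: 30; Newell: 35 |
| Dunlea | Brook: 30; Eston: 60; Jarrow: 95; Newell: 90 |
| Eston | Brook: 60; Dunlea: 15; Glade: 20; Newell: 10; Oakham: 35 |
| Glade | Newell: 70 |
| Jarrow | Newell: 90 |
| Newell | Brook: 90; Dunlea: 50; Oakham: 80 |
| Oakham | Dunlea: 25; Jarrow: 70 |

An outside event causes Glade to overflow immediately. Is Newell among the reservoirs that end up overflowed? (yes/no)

yes

Round 1 — Glade overflows (initial).
  Newell: +70 → 70 ≥ 60
Round 2 — Newell overflows.
  Brook: +90 → 90 < 100
  Dunlea: +50 → 50 < 80
  Oakham: +80 → 80 < 100
No further overflows.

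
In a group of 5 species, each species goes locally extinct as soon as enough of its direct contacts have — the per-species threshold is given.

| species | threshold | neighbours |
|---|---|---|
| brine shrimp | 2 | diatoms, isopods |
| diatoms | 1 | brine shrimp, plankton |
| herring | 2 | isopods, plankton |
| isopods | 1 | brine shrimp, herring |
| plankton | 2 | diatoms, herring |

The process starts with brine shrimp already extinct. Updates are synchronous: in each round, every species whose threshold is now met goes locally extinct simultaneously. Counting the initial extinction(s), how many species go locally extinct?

Round 1 — brine shrimp goes locally extinct (initial).
Round 2 — checking thresholds:
  diatoms: 1 of 2 neighbours ≥ 1, goes locally extinct.
  isopods: 1 of 2 neighbours ≥ 1, goes locally extinct.
Round 3 — no new extinctions; cascade stops.

3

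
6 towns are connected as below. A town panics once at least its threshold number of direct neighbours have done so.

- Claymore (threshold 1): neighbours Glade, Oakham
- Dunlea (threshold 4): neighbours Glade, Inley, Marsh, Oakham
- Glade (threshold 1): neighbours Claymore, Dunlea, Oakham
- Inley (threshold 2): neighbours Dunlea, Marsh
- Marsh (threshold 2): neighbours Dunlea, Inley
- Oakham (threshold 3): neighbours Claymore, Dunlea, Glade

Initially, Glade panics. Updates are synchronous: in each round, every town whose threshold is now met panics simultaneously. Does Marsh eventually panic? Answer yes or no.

Round 1 — Glade panics (initial).
Round 2 — checking thresholds:
  Claymore: 1 of 2 neighbours ≥ 1, panics.
  Dunlea: 1 of 4 neighbours < 4, holds.
  Oakham: 1 of 3 neighbours < 3, holds.
Round 3 — no new panics; cascade stops.

no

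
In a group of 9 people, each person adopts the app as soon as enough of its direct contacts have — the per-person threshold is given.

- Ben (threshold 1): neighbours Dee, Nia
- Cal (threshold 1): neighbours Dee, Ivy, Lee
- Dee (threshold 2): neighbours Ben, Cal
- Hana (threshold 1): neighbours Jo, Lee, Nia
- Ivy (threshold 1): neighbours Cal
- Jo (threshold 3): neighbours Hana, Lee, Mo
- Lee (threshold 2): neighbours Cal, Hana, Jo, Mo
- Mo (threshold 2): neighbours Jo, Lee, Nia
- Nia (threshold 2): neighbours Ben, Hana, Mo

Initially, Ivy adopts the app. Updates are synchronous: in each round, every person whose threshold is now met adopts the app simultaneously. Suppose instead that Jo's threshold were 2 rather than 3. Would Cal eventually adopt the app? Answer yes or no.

With Jo's threshold at 2:
Round 1 — Ivy adopts the app (initial).
Round 2 — checking thresholds:
  Cal: 1 of 3 neighbours ≥ 1, adopts the app.
Round 3 — no new adoptions; cascade stops.

yes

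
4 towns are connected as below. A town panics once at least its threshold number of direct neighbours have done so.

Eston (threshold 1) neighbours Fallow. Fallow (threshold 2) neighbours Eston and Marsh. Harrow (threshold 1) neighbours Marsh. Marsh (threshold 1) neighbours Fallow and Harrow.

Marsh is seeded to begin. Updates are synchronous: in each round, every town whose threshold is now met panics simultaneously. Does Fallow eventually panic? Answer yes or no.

no

Round 1 — Marsh panics (initial).
Round 2 — checking thresholds:
  Fallow: 1 of 2 neighbours < 2, below threshold.
  Harrow: 1 of 1 neighbours ≥ 1, panics.
Round 3 — no new panics; cascade stops.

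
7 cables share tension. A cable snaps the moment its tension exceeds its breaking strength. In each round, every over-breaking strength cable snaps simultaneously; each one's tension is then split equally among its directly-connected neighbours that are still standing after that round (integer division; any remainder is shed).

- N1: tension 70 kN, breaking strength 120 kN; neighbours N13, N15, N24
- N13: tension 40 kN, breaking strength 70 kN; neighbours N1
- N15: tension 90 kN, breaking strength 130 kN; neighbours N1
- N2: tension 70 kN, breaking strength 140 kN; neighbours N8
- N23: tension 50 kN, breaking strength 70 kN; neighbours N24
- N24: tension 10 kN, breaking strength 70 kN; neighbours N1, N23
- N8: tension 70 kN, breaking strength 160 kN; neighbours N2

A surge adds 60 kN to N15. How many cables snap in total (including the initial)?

Round 1 — N15 at 150 > 130. N15 snaps.
  N15 sheds 150 kN to N1: 150 each.
    N1: 70+150 = 220 > 120
Round 2 — N1 snaps.
  N1 sheds 220 kN to N13, N24: 110 each.
    N13: 40+110 = 150 > 70
    N24: 10+110 = 120 > 70
Round 3 — N13, N24 snap.
  N13 sheds 150 kN: no online neighbours, lost.
  N24 sheds 120 kN to N23: 120 each.
    N23: 50+120 = 170 > 70
Round 4 — N23 snaps.
  N23 sheds 170 kN: no online neighbours, lost.
No further breaks.

5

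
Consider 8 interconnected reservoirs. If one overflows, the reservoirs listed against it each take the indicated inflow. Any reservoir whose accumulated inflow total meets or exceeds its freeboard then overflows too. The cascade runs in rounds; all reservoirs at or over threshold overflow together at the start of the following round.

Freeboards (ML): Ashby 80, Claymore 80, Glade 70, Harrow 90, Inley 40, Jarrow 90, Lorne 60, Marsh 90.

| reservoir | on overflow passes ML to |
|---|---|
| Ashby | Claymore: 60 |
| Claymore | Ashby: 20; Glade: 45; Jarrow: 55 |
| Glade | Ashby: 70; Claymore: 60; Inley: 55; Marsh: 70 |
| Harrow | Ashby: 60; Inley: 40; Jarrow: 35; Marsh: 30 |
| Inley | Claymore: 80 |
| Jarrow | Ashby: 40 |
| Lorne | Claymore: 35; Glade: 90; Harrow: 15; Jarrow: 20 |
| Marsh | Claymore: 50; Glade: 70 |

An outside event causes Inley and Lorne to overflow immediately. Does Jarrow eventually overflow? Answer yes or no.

no

Round 1 — Inley, Lorne overflow (initial).
  Claymore: +80+35 → 115 ≥ 80
  Glade: +90 → 90 ≥ 70
  Harrow: +15 → 15 < 90
  Jarrow: +20 → 20 < 90
Round 2 — Claymore, Glade overflow.
  Ashby: +20+70 → 90 ≥ 80
  Jarrow: +55 → 75 < 90
  Marsh: +70 → 70 < 90
Round 3 — Ashby overflows.
No further overflows.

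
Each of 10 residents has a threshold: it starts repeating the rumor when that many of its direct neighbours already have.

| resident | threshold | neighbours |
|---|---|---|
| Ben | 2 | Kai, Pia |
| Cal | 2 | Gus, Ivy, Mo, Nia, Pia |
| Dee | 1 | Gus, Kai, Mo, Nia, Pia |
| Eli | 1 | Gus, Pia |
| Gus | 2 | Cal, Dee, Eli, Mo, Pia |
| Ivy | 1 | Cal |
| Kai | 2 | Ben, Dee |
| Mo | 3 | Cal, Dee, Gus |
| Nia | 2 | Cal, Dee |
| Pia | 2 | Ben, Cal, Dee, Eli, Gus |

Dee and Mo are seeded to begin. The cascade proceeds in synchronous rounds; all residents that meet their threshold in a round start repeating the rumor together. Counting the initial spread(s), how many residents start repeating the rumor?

8

Round 1 — Dee, Mo start repeating the rumor (initial).
Round 2 — checking thresholds:
  Cal: 1 of 5 neighbours < 2, not yet.
  Gus: 2 of 5 neighbours ≥ 2, starts repeating the rumor.
  Kai: 1 of 2 neighbours < 2, not yet.
  Nia: 1 of 2 neighbours < 2, not yet.
  Pia: 1 of 5 neighbours < 2, not yet.
Round 3 — checking thresholds:
  Cal: 2 of 5 neighbours ≥ 2, starts repeating the rumor.
  Eli: 1 of 2 neighbours ≥ 1, starts repeating the rumor.
  Kai: 1 of 2 neighbours < 2, not yet.
  Nia: 1 of 2 neighbours < 2, not yet.
  Pia: 2 of 5 neighbours ≥ 2, starts repeating the rumor.
Round 4 — checking thresholds:
  Ben: 1 of 2 neighbours < 2, not yet.
  Ivy: 1 of 1 neighbours ≥ 1, starts repeating the rumor.
  Kai: 1 of 2 neighbours < 2, not yet.
  Nia: 2 of 2 neighbours ≥ 2, starts repeating the rumor.
Round 5 — no new spreads; cascade stops.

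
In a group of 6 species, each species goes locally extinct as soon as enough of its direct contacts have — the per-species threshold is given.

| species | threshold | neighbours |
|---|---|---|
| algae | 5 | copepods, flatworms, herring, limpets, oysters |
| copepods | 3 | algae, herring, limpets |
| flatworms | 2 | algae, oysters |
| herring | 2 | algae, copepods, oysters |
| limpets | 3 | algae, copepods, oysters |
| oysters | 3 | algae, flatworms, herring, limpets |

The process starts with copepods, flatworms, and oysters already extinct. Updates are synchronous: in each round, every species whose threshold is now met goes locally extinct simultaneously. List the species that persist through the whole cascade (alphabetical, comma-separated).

algae, limpets

Round 1 — copepods, flatworms, oysters go locally extinct (initial).
Round 2 — checking thresholds:
  algae: 3 of 5 neighbours < 5, not yet.
  herring: 2 of 3 neighbours ≥ 2, goes locally extinct.
  limpets: 2 of 3 neighbours < 3, not yet.
Round 3 — no new extinctions; cascade stops.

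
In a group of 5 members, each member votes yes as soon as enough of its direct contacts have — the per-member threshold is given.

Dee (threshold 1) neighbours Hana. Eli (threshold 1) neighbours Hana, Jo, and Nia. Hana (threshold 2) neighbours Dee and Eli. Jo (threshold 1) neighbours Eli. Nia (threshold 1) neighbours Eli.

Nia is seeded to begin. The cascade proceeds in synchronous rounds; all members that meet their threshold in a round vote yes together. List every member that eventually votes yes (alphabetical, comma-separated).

Round 1 — Nia votes yes (initial).
Round 2 — checking thresholds:
  Eli: 1 of 3 neighbours ≥ 1, votes yes.
Round 3 — checking thresholds:
  Hana: 1 of 2 neighbours < 2, holds.
  Jo: 1 of 1 neighbours ≥ 1, votes yes.
Round 4 — no new yes votes; cascade stops.

Eli, Jo, Nia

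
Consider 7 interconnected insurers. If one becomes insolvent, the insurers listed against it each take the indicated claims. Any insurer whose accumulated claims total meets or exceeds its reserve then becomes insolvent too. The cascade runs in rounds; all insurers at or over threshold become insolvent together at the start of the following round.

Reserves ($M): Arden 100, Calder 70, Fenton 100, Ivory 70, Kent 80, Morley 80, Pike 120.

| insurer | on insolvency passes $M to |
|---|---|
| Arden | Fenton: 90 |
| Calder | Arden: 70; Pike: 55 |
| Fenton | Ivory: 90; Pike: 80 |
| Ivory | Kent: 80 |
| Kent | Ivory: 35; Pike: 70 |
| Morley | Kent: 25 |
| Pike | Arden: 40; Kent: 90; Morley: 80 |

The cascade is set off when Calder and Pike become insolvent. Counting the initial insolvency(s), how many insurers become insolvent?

Round 1 — Calder, Pike become insolvent (initial).
  Arden: +70+40 → 110 ≥ 100
  Kent: +90 → 90 ≥ 80
  Morley: +80 → 80 ≥ 80
Round 2 — Arden, Kent, Morley become insolvent.
  Fenton: +90 → 90 < 100
  Ivory: +35 → 35 < 70
No further insolvencies.

5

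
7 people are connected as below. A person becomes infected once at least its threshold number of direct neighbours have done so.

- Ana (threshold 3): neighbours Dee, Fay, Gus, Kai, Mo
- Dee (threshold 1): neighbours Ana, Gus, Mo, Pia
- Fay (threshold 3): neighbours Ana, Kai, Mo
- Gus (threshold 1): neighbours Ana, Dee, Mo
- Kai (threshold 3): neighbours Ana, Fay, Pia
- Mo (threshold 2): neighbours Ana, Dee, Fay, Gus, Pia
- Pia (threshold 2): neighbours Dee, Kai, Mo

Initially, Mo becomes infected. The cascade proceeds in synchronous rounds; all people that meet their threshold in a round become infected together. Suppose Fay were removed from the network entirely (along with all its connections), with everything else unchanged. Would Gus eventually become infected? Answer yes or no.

With Fay removed:
Round 1 — Mo becomes infected (initial).
Round 2 — checking thresholds:
  Ana: 1 of 4 neighbours < 3, not yet.
  Dee: 1 of 4 neighbours ≥ 1, becomes infected.
  Gus: 1 of 3 neighbours ≥ 1, becomes infected.
  Pia: 1 of 3 neighbours < 2, not yet.
Round 3 — checking thresholds:
  Ana: 3 of 4 neighbours ≥ 3, becomes infected.
  Pia: 2 of 3 neighbours ≥ 2, becomes infected.
Round 4 — no new infections; cascade stops.

yes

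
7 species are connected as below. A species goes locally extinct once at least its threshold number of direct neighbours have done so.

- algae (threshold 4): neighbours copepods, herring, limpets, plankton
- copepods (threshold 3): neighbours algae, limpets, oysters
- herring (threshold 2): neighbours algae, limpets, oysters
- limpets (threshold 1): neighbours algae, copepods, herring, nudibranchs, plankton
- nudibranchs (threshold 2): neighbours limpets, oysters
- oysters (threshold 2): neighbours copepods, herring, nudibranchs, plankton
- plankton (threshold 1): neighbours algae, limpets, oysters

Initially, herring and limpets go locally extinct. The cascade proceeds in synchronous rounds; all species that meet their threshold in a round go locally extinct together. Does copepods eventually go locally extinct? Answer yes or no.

Round 1 — herring, limpets go locally extinct (initial).
Round 2 — checking thresholds:
  algae: 2 of 4 neighbours < 4, holds.
  copepods: 1 of 3 neighbours < 3, holds.
  nudibranchs: 1 of 2 neighbours < 2, holds.
  oysters: 1 of 4 neighbours < 2, holds.
  plankton: 1 of 3 neighbours ≥ 1, goes locally extinct.
Round 3 — checking thresholds:
  algae: 3 of 4 neighbours < 4, holds.
  copepods: 1 of 3 neighbours < 3, holds.
  nudibranchs: 1 of 2 neighbours < 2, holds.
  oysters: 2 of 4 neighbours ≥ 2, goes locally extinct.
Round 4 — checking thresholds:
  algae: 3 of 4 neighbours < 4, holds.
  copepods: 2 of 3 neighbours < 3, holds.
  nudibranchs: 2 of 2 neighbours ≥ 2, goes locally extinct.
Round 5 — no new extinctions; cascade stops.

no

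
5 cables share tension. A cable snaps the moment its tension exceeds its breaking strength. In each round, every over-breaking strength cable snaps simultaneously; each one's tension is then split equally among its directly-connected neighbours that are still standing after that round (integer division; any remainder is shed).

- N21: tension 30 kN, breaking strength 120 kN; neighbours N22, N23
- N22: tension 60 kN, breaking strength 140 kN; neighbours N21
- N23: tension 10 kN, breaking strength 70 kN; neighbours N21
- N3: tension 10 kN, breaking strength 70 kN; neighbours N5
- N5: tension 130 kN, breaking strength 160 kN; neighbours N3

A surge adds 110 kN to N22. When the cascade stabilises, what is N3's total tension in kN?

Round 1 — N22 at 170 > 140. N22 snaps.
  N22 sheds 170 kN to N21: 170 each.
    N21: 30+170 = 200 > 120
Round 2 — N21 snaps.
  N21 sheds 200 kN to N23: 200 each.
    N23: 10+200 = 210 > 70
Round 3 — N23 snaps.
  N23 sheds 210 kN: no online neighbours, lost.
No further breaks.

10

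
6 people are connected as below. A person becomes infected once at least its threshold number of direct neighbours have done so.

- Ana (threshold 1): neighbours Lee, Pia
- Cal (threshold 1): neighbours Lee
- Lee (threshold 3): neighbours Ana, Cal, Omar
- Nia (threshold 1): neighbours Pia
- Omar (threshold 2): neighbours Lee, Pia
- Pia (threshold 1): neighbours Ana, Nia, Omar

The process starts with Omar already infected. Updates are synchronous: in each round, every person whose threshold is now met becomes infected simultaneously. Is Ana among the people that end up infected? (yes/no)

Round 1 — Omar becomes infected (initial).
Round 2 — checking thresholds:
  Lee: 1 of 3 neighbours < 3, below threshold.
  Pia: 1 of 3 neighbours ≥ 1, becomes infected.
Round 3 — checking thresholds:
  Ana: 1 of 2 neighbours ≥ 1, becomes infected.
  Lee: 1 of 3 neighbours < 3, below threshold.
  Nia: 1 of 1 neighbours ≥ 1, becomes infected.
Round 4 — no new infections; cascade stops.

yes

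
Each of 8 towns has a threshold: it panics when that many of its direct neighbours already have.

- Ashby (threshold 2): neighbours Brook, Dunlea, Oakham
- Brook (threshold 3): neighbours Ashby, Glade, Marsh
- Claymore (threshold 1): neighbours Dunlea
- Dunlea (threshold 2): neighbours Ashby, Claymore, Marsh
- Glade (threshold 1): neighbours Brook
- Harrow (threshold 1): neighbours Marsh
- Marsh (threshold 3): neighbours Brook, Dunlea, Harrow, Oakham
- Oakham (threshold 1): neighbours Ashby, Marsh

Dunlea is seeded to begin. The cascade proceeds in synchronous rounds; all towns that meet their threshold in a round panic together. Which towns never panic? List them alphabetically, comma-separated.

Round 1 — Dunlea panics (initial).
Round 2 — checking thresholds:
  Ashby: 1 of 3 neighbours < 2, below threshold.
  Claymore: 1 of 1 neighbours ≥ 1, panics.
  Marsh: 1 of 4 neighbours < 3, below threshold.
Round 3 — no new panics; cascade stops.

Ashby, Brook, Glade, Harrow, Marsh, Oakham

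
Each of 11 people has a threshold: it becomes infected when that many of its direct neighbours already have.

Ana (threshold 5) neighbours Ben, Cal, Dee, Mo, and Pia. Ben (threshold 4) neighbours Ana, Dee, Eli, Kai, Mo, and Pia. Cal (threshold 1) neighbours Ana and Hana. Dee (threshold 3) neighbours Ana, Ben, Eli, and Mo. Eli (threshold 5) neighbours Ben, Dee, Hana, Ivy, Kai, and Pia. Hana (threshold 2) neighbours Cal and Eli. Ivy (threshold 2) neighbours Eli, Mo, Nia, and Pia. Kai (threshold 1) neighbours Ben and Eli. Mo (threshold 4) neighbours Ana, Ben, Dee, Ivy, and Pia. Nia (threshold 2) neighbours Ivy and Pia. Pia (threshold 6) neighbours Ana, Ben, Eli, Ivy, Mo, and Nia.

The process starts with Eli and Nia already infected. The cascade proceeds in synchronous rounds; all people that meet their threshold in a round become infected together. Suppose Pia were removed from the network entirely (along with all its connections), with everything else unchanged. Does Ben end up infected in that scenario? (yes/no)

With Pia removed:
Round 1 — Eli, Nia become infected (initial).
Round 2 — checking thresholds:
  Ben: 1 of 5 neighbours < 4, below threshold.
  Dee: 1 of 4 neighbours < 3, below threshold.
  Hana: 1 of 2 neighbours < 2, below threshold.
  Ivy: 2 of 3 neighbours ≥ 2, becomes infected.
  Kai: 1 of 2 neighbours ≥ 1, becomes infected.
Round 3 — no new infections; cascade stops.

no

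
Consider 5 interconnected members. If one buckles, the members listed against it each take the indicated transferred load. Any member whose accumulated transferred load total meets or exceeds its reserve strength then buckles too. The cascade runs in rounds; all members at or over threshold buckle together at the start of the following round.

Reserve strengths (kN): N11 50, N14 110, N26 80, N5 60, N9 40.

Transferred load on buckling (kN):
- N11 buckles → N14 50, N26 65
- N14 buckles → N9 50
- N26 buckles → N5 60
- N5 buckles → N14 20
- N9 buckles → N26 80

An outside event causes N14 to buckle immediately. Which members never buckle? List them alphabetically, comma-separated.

Round 1 — N14 buckles (initial).
  N9: +50 → 50 ≥ 40
Round 2 — N9 buckles.
  N26: +80 → 80 ≥ 80
Round 3 — N26 buckles.
  N5: +60 → 60 ≥ 60
Round 4 — N5 buckles.
No further bucklings.

N11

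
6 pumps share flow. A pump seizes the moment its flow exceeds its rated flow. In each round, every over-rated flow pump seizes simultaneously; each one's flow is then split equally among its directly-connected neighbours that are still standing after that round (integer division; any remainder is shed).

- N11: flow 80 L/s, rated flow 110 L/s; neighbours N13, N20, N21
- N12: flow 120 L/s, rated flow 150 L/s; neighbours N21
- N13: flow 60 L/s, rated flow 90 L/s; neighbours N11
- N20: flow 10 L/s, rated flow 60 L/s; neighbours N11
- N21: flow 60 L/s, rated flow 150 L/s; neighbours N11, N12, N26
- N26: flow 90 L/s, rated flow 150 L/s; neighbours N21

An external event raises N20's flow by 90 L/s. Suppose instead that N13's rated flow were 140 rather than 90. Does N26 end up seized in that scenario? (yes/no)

no

With N13's rated flow at 140:
Round 1 — N20 at 100 > 60. N20 seizes.
  N20 sheds 100 L/s to N11: 100 each.
    N11: 80+100 = 180 > 110
Round 2 — N11 seizes.
  N11 sheds 180 L/s to N13, N21: 90 each.
    N13: 60+90 = 150 > 140
    N21: 60+90 = 150 ≤ 150
Round 3 — N13 seizes.
  N13 sheds 150 L/s: no online neighbours, lost.
No further seizures.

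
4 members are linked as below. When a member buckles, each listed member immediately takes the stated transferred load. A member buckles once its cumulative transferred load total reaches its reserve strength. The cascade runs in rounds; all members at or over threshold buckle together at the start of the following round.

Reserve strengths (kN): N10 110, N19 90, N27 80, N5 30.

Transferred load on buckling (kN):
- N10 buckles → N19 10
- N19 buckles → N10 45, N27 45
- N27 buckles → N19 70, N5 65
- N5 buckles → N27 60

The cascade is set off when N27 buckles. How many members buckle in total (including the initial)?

2

Round 1 — N27 buckles (initial).
  N19: +70 → 70 < 90
  N5: +65 → 65 ≥ 30
Round 2 — N5 buckles.
No further bucklings.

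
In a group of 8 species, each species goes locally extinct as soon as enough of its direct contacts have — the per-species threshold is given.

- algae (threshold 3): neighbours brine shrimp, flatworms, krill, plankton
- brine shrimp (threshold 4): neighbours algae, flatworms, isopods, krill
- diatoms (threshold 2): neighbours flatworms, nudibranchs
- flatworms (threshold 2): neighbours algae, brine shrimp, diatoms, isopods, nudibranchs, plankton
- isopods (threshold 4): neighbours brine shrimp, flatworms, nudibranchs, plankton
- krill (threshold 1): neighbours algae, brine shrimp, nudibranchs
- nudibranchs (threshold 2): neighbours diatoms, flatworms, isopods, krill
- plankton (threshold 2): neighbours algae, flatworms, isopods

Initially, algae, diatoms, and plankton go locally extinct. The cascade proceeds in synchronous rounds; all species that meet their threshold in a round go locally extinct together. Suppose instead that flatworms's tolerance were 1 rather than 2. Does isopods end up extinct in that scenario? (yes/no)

With flatworms's tolerance at 1:
Round 1 — algae, diatoms, plankton go locally extinct (initial).
Round 2 — checking thresholds:
  brine shrimp: 1 of 4 neighbours < 4, holds.
  flatworms: 3 of 6 neighbours ≥ 1, goes locally extinct.
  isopods: 1 of 4 neighbours < 4, holds.
  krill: 1 of 3 neighbours ≥ 1, goes locally extinct.
  nudibranchs: 1 of 4 neighbours < 2, holds.
Round 3 — checking thresholds:
  brine shrimp: 3 of 4 neighbours < 4, holds.
  isopods: 2 of 4 neighbours < 4, holds.
  nudibranchs: 3 of 4 neighbours ≥ 2, goes locally extinct.
Round 4 — no new extinctions; cascade stops.

no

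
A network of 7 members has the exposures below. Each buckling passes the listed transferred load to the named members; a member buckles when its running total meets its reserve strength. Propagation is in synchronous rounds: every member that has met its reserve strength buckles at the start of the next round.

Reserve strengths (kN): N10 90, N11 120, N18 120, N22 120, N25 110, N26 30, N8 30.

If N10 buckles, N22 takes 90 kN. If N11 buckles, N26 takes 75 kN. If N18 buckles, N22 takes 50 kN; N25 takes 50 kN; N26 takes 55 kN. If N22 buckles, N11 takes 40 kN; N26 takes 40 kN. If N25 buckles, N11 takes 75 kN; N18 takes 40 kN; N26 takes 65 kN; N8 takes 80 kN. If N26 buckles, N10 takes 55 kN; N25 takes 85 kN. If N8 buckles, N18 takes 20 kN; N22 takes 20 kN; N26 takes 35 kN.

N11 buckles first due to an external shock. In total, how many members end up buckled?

2

Round 1 — N11 buckles (initial).
  N26: +75 → 75 ≥ 30
Round 2 — N26 buckles.
  N10: +55 → 55 < 90
  N25: +85 → 85 < 110
No further bucklings.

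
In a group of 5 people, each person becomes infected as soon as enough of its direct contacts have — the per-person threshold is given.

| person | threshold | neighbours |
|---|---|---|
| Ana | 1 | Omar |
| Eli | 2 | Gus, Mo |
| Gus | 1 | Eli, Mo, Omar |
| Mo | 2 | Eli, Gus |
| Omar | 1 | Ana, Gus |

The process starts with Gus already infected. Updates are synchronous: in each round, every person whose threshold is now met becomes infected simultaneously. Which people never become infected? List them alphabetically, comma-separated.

Round 1 — Gus becomes infected (initial).
Round 2 — checking thresholds:
  Eli: 1 of 2 neighbours < 2, holds.
  Mo: 1 of 2 neighbours < 2, holds.
  Omar: 1 of 2 neighbours ≥ 1, becomes infected.
Round 3 — checking thresholds:
  Ana: 1 of 1 neighbours ≥ 1, becomes infected.
  Eli: 1 of 2 neighbours < 2, holds.
  Mo: 1 of 2 neighbours < 2, holds.
Round 4 — no new infections; cascade stops.

Eli, Mo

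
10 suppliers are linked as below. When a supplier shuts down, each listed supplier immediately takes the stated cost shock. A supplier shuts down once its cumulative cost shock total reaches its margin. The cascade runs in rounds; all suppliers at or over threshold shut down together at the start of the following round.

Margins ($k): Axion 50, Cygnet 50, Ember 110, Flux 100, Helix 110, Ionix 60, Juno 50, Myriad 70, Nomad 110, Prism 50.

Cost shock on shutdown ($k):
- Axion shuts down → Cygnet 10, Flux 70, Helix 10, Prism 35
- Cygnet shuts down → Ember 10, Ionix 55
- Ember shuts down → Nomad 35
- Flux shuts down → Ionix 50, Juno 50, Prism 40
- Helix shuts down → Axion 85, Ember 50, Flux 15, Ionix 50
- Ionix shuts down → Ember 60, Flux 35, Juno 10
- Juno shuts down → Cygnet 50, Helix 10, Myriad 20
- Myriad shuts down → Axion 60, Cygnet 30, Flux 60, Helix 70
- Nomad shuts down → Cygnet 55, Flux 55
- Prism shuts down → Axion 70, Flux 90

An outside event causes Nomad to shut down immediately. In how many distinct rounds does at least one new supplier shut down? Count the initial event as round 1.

Round 1 — Nomad shuts down (initial).
  Cygnet: +55 → 55 ≥ 50
  Flux: +55 → 55 < 100
Round 2 — Cygnet shuts down.
  Ember: +10 → 10 < 110
  Ionix: +55 → 55 < 60
No further shutdowns.

2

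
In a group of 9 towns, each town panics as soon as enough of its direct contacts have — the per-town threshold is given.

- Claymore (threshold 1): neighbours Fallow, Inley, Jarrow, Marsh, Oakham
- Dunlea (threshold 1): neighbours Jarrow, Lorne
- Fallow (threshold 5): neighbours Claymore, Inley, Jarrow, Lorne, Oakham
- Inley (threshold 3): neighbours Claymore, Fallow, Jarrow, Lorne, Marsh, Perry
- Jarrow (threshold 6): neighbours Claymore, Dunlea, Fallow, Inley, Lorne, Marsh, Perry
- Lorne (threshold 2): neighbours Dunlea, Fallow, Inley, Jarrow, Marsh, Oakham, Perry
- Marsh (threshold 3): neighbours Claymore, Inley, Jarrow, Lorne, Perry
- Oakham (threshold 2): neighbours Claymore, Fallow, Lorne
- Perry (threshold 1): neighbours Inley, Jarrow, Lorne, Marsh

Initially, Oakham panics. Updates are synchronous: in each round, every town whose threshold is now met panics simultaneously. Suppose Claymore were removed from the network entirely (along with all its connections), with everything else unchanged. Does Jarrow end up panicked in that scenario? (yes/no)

no

With Claymore removed:
Round 1 — Oakham panics (initial).
Round 2 — no new panics; cascade stops.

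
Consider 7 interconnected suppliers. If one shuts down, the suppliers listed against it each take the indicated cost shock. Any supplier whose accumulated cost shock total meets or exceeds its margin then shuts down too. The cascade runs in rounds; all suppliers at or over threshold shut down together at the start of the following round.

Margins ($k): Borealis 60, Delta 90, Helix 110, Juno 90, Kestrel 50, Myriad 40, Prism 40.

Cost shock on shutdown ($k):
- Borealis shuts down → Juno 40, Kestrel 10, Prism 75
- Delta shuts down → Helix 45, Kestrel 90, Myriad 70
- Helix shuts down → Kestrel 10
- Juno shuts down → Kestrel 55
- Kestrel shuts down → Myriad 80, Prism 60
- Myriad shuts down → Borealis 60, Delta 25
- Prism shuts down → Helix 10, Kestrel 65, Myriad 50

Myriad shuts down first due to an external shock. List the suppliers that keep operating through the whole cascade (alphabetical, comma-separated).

Delta, Helix, Juno

Round 1 — Myriad shuts down (initial).
  Borealis: +60 → 60 ≥ 60
  Delta: +25 → 25 < 90
Round 2 — Borealis shuts down.
  Juno: +40 → 40 < 90
  Kestrel: +10 → 10 < 50
  Prism: +75 → 75 ≥ 40
Round 3 — Prism shuts down.
  Helix: +10 → 10 < 110
  Kestrel: +65 → 75 ≥ 50
Round 4 — Kestrel shuts down.
No further shutdowns.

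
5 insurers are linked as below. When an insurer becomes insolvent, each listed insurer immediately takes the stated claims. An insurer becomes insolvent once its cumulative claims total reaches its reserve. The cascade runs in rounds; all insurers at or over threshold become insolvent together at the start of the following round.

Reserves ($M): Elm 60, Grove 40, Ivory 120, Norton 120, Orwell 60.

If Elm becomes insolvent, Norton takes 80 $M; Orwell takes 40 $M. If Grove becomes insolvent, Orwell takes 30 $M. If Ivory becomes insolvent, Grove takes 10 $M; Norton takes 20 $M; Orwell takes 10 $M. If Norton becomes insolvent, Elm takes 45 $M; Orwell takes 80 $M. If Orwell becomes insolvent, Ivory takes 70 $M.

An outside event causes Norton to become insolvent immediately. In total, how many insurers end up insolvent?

Round 1 — Norton becomes insolvent (initial).
  Elm: +45 → 45 < 60
  Orwell: +80 → 80 ≥ 60
Round 2 — Orwell becomes insolvent.
  Ivory: +70 → 70 < 120
No further insolvencies.

2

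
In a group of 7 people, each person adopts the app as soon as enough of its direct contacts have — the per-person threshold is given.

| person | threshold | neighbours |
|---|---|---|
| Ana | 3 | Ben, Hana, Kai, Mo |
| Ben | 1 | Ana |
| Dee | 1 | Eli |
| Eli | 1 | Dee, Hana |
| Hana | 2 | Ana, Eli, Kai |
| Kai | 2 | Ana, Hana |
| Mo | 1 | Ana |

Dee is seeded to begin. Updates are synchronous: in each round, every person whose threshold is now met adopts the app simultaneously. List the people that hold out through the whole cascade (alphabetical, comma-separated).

Ana, Ben, Hana, Kai, Mo

Round 1 — Dee adopts the app (initial).
Round 2 — checking thresholds:
  Eli: 1 of 2 neighbours ≥ 1, adopts the app.
Round 3 — no new adoptions; cascade stops.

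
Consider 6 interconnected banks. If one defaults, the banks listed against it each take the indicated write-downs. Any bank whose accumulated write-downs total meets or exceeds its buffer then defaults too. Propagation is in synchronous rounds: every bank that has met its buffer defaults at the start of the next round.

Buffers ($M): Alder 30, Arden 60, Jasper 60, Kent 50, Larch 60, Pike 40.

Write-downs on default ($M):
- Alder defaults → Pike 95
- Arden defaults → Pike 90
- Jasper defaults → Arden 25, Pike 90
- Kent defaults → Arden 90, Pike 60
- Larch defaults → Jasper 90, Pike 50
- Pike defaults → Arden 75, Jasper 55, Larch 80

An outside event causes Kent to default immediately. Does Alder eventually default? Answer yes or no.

Round 1 — Kent defaults (initial).
  Arden: +90 → 90 ≥ 60
  Pike: +60 → 60 ≥ 40
Round 2 — Arden, Pike default.
  Jasper: +55 → 55 < 60
  Larch: +80 → 80 ≥ 60
Round 3 — Larch defaults.
  Jasper: +90 → 145 ≥ 60
Round 4 — Jasper defaults.
No further defaults.

no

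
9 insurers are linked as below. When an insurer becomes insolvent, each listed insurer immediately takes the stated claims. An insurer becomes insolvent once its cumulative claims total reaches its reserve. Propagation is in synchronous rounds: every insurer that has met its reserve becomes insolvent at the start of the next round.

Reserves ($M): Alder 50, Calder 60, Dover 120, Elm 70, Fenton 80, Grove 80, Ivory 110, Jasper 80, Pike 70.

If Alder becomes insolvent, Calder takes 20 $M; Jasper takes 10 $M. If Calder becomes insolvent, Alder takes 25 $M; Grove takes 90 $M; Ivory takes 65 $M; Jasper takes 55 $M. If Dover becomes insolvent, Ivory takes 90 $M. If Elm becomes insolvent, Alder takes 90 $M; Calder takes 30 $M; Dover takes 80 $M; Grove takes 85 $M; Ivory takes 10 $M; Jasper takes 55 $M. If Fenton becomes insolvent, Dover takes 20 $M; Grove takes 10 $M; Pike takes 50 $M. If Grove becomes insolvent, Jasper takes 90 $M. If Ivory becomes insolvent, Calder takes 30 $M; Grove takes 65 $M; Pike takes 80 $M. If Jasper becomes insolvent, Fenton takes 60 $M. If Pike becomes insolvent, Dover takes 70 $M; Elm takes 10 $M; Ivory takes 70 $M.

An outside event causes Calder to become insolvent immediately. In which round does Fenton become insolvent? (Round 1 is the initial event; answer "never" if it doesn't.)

Round 1 — Calder becomes insolvent (initial).
  Alder: +25 → 25 < 50
  Grove: +90 → 90 ≥ 80
  Ivory: +65 → 65 < 110
  Jasper: +55 → 55 < 80
Round 2 — Grove becomes insolvent.
  Jasper: +90 → 145 ≥ 80
Round 3 — Jasper becomes insolvent.
  Fenton: +60 → 60 < 80
No further insolvencies.

never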